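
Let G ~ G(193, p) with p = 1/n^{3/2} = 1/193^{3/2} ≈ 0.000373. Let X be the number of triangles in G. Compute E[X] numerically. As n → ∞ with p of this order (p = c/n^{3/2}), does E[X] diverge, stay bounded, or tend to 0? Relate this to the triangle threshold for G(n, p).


Number of potential triangles: C(193, 3) = 1179616.
Each occurs with probability p³ ≈ (0.000373)³ ≈ 5.187906e-11.
By linearity: E[X] = C(193, 3)·p³ ≈ 1179616 · 5.187906e-11 ≈ 0.0001.
Since α = 3/2 > 1, p = c/n^{3/2} = o(1/n) is below the triangle threshold p ~ 1/n. Asymptotically E[X] ~ (c³/6)·n^{3(1−α)} = (1³/6)·n^{-1.5} → 0, so by Markov's inequality G has no triangles w.h.p.

E[X] ≈ 0.0001; in regime p = Θ(1/n^{3/2}) E[X] tends to 0 (below the triangle threshold p ~ 1/n).


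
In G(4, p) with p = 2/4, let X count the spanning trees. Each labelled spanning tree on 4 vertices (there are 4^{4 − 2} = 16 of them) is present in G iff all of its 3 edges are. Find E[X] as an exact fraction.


K_4 has 4^{4 − 2} = 16 labelled spanning trees.
For each such spanning tree H, let X_H = 1 if all 3 edges of H are present in G. Then P[X_H = 1] = p^{3} = (1/2)^{3} = 1/8.
Summing the indicators: E[X] = Σ_H E[X_H] = 16 · p^{3} = 16 · 1/8 = 2.
Numerically: E[X] ≈ 2.

E[X] = 16 · (1/2)^{3} = 2 ≈ 2.


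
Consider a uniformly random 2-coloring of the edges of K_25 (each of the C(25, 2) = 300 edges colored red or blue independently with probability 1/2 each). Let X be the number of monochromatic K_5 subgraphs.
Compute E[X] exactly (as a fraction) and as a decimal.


Let X = Σ_S X_S over the C(25, 5) = 53130 subsets S of size 5, where X_S = 1 if the K_5 on S is monochromatic.
For a fixed S, the K_5 on S has C(5, 2) = 10 edges. P[all 10 edges red] = (1/2)^10, and likewise for blue, so P[monochromatic] = 2·(1/2)^10 = 2^{1 − 10} = 1/512.
Summing: E[X] = C(25, 5) · 2^{1 − 10} = 53130 · 1/512 = 26565/256.
Numerically: E[X] ≈ 103.76953.

E[X] = C(25,5)·2^(1−C(5,2)) = 26565/256 ≈ 103.76953.


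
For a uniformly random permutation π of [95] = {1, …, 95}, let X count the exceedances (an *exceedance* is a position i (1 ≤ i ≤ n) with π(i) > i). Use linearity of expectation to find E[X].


Write X = Σ_{i=1}^{95} X_i, where X_i = 1_{π(i) > i}.
For each fixed i, π(i) is uniform over {1, …, 95} (marginal of a uniform permutation), so P[π(i) > i] = (n − i)/n. Summing: Σ_{i=1}^{95} (n − i)/n = (0 + 1 + … + 94)/95 = 95(95 − 1)/(2·95) = (95 − 1)/2.
Hence E[X] = Σ_{i=1}^{95} (95 − i)/95 = 47 ≈ 47.0000.

E[X] = 47 = 47.0000.


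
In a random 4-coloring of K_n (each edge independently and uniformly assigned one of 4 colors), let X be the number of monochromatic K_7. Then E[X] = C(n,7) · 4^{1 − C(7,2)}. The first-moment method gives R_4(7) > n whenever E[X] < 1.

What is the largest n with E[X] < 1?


We need C(n, 7) · 4^{1 − 21} < 1, i.e. C(n, 7) < 4^{21 − 1} = 1099511627776.
Check values of n near the boundary:
  n = 175: C(175, 7) = 883208107275; 883208107275 < 1099511627776? YES
  n = 176: C(176, 7) = 919790691600; 919790691600 < 1099511627776? YES
  n = 177: C(177, 7) = 957664425960; 957664425960 < 1099511627776? YES
  n = 178: C(178, 7) = 996867063280; 996867063280 < 1099511627776? YES
  n = 179: C(179, 7) = 1037437234460; 1037437234460 < 1099511627776? YES
  n = 180: C(180, 7) = 1079414463600; 1079414463600 < 1099511627776? YES
  n = 181: C(181, 7) = 1122839183400; 1122839183400 < 1099511627776? NO
The largest n with C(n, 7) < 1099511627776 is n = 180 (where E[X] = 67463403975/68719476736 ≈ 0.98172). Hence R_4(7) > 180, i.e. R_4(7) ≥ 181.

Largest n = 180; hence R_4(7) > 180.


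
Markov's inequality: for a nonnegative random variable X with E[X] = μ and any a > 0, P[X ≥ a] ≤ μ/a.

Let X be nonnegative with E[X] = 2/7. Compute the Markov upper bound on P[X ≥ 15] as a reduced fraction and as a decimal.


μ = E[X] = 2/7, a = 15.
Markov: P[X ≥ 15] ≤ μ/a = (2/7)/15 = 2/105.
Numerically: ≈ 0.019048.
(Since a = 15 > μ = 0.285714, the bound 2/105 is < 1 and informative.)

P[X ≥ 15] ≤ 2/105 ≈ 0.019048.


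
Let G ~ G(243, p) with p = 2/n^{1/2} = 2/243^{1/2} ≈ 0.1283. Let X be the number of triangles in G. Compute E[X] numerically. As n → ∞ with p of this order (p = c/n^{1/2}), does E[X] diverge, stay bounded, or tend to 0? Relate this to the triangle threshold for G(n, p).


Number of potential triangles: C(243, 3) = 2362041.
Each occurs with probability p³ ≈ (0.1283)³ ≈ 2.1119351e-03.
By linearity: E[X] = C(243, 3)·p³ ≈ 2362041 · 2.1119351e-03 ≈ 4988.47739.
Since α = 1/2 < 1, p = c/n^{1/2} ≫ 1/n is above the triangle threshold p ~ 1/n. Asymptotically E[X] ~ (c³/6)·n^{3(1−α)} = (2³/6)·n^{1.5} → ∞; triangles are abundant w.h.p.

E[X] ≈ 4988.47739; in regime p = Θ(1/n^{1/2}) E[X] diverges (above the triangle threshold p ~ 1/n).


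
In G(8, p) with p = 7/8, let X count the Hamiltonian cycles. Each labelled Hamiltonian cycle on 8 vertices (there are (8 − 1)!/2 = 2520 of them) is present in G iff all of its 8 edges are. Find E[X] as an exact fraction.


K_8 has (8 − 1)!/2 = 2520 labelled Hamiltonian cycles.
For each such Hamiltonian cycle H, let X_H = 1 if all 8 edges of H are present in G. Then P[X_H = 1] = p^{8} = (7/8)^{8} = 5764801/16777216.
By linearity: E[X] = Σ_H E[X_H] = 2520 · p^{8} = 2520 · 5764801/16777216 = 1815912315/2097152.
Numerically: E[X] ≈ 866.

E[X] = 2520 · (7/8)^{8} = 1815912315/2097152 ≈ 866.


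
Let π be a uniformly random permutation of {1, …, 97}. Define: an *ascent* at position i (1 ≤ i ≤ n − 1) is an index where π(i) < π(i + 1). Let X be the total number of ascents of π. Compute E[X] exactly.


Write X = Σ X_I over i = 1, …, 96, with X_I the indicator of one ascent.
There are 96 indicators.
For each fixed i, the pair (π(i), π(i+1)) is a uniformly random ordered pair of distinct values from {1, …, 97}; by symmetry P[π(i) < π(i+1)] = 1/2.
By linearity: E[X] = 96 · (1/2) = (97 − 1) · (1/2) = 48 ≈ 48.000000.

E[X] = 48 = 48.000000.


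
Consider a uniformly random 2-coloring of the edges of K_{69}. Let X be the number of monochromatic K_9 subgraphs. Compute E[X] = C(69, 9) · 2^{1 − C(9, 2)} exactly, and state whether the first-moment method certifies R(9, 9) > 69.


E[X] = C(69, 9) · 2^{1 − 36} = 56672074888 · 2^{−35} = 56672074888/34359738368.
As a reduced fraction: E[X] = 7084009361/4294967296 ≈ 1.6494.
Is E[X] < 1? NO.
Since E[X] ≥ 1, the first-moment bound is inconclusive at n = 69; it does NOT by itself certify R(9, 9) > 69.

E[X] = 7084009361/4294967296 ≈ 1.6494; E[X] ≥ 1; first-moment method inconclusive here.


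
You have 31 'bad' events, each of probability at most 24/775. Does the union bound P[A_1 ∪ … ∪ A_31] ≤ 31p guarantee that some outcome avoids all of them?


Union bound: P[∪_{i=1}^{31} A_i] ≤ Σ_i P[A_i] ≤ 31·p = 31·(24/775) = 24/25.
Numerically: 24/25 ≈ 0.960000.
Is 24/25 < 1? YES.
Since P[∪ A_i] ≤ 24/25 < 1, the complement has P[∩ A_i^c] ≥ 1 − 24/25 = 1/25 > 0, so some outcome avoids every A_i.

31·p = 24/25 ≈ 0.960000; existence CERTIFIED by the union bound.


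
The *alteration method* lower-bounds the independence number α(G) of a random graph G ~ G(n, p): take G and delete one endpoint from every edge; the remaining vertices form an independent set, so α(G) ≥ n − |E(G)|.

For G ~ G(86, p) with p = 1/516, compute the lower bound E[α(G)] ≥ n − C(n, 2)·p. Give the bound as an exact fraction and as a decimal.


E[|E(G)|] = C(86, 2)·p = 3655 · (1/516) = 85/12.
E[α(G)] ≥ n − E[|E(G)|] = 86 − 85/12 = 947/12.
Numerically: ≈ 78.917.
(This is only a lower bound; the true E[α(G)] may be larger.)

E[α(G)] ≥ 947/12 ≈ 78.917.


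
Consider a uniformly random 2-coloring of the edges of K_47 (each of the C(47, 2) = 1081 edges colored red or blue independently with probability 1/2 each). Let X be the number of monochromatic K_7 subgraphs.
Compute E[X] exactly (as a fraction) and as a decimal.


Let X = Σ_S X_S over the C(47, 7) = 62891499 subsets S of size 7, where X_S = 1 if the K_7 on S is monochromatic.
For a fixed S, the K_7 on S has C(7, 2) = 21 edges. P[all 21 edges red] = (1/2)^21, and likewise for blue, so P[monochromatic] = 2·(1/2)^21 = 2^{1 − 21} = 1/1048576.
By linearity of expectation: E[X] = C(47, 7) · 2^{1 − 21} = 62891499 · 1/1048576 = 62891499/1048576.
Numerically: E[X] ≈ 59.97801.

E[X] = C(47,7)·2^(1−C(7,2)) = 62891499/1048576 ≈ 59.97801.


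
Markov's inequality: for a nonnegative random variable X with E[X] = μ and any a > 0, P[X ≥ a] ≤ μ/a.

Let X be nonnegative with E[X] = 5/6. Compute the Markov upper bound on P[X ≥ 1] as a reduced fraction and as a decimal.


μ = E[X] = 5/6, a = 1.
Markov: P[X ≥ 1] ≤ μ/a = (5/6)/1 = 5/6.
Numerically: ≈ 0.833333.
(Since a = 1 > μ = 0.833333, the bound 5/6 is < 1 and informative.)

P[X ≥ 1] ≤ 5/6 ≈ 0.833333.


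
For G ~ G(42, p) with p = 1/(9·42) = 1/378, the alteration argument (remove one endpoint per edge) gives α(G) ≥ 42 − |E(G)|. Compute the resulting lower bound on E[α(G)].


E[|E(G)|] = C(42, 2)·p = 861 · (1/378) = 41/18.
E[α(G)] ≥ n − E[|E(G)|] = 42 − 41/18 = 715/18.
Numerically: ≈ 39.7222.
(This is only a lower bound; the true E[α(G)] may be larger.)

E[α(G)] ≥ 715/18 ≈ 39.7222.


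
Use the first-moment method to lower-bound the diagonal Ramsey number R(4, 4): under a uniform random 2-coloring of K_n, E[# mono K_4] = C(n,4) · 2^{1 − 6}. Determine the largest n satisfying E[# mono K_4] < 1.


We need C(n, 4) · 2^{1 − 6} < 1, i.e. C(n, 4) < 2^{6 − 1} = 32.
Check values of n near the boundary:
  n = 4: C(4, 4) = 1; 1 < 32? YES
  n = 5: C(5, 4) = 5; 5 < 32? YES
  n = 6: C(6, 4) = 15; 15 < 32? YES
  n = 7: C(7, 4) = 35; 35 < 32? NO
  n = 8: C(8, 4) = 70; 70 < 32? NO
The largest n with C(n, 4) < 32 is n = 6 (where E[X] = 15/32 ≈ 0.4688). Hence R(4, 4) > 6, i.e. R(4, 4) ≥ 7.

Largest n = 6; hence R(4, 4) > 6.


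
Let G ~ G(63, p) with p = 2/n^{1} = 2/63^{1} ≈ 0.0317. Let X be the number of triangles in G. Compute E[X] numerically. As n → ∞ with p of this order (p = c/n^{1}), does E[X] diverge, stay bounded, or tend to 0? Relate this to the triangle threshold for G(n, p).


Number of potential triangles: C(63, 3) = 39711.
Each occurs with probability p³ ≈ (0.0317)³ ≈ 3.19940e-05.
By linearity: E[X] = C(63, 3)·p³ ≈ 39711 · 3.19940e-05 ≈ 1.271.
Here α = 1, so p = 2/n is exactly at the triangle threshold p ~ 1/n. Asymptotically E[X] → c³/6 = 2³/6 = 4/3 ≈ 1.333, a bounded constant. In this regime the triangle count is asymptotically Poisson(c³/6).

E[X] ≈ 1.271; in regime p = Θ(1/n^{1}) E[X] stays bounded (at the triangle threshold p ~ 1/n).


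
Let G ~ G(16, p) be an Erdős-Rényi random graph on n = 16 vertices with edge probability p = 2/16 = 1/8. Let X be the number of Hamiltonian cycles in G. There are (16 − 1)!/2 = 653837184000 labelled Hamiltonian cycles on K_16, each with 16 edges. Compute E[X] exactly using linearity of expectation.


K_16 has (16 − 1)!/2 = 653837184000 labelled Hamiltonian cycles.
For each such Hamiltonian cycle H, let X_H = 1 if all 16 edges of H are present in G. Then P[X_H = 1] = p^{16} = (1/8)^{16} = 1/281474976710656.
By linearity: E[X] = Σ_H E[X_H] = 653837184000 · p^{16} = 653837184000 · 1/281474976710656 = 638512875/274877906944.
Numerically: E[X] ≈ 0.0023229.

E[X] = 653837184000 · (1/8)^{16} = 638512875/274877906944 ≈ 0.0023229.


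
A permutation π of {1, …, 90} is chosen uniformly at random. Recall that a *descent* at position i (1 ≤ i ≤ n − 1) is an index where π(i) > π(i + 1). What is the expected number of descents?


Write X = Σ X_I over i = 1, …, 89, with X_I the indicator of one descent.
There are 89 indicators.
For each fixed i, the pair (π(i), π(i+1)) is a uniformly random ordered pair of distinct values from {1, …, 90}; by symmetry P[π(i) > π(i+1)] = 1/2.
By linearity: E[X] = 89 · (1/2) = (90 − 1) · (1/2) = 89/2 ≈ 44.5000.

E[X] = 89/2 = 44.5000.


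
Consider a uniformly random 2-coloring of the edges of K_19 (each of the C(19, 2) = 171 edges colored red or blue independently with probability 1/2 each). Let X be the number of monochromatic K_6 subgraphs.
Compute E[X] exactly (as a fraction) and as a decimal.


Let X = Σ_S X_S over the C(19, 6) = 27132 subsets S of size 6, where X_S = 1 if the K_6 on S is monochromatic.
For a fixed S, the K_6 on S has C(6, 2) = 15 edges. P[all 15 edges red] = (1/2)^15, and likewise for blue, so P[monochromatic] = 2·(1/2)^15 = 2^{1 − 15} = 1/16384.
By linearity of expectation: E[X] = C(19, 6) · 2^{1 − 15} = 27132 · 1/16384 = 6783/4096.
Numerically: E[X] ≈ 1.65601.

E[X] = C(19,6)·2^(1−C(6,2)) = 6783/4096 ≈ 1.65601.


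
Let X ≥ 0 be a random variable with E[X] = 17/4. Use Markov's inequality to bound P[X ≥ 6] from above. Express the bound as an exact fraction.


μ = E[X] = 17/4, a = 6.
Markov: P[X ≥ 6] ≤ μ/a = (17/4)/6 = 17/24.
Numerically: ≈ 0.708.
(Since a = 6 > μ = 4.250, the bound 17/24 is < 1 and informative.)

P[X ≥ 6] ≤ 17/24 ≈ 0.708.


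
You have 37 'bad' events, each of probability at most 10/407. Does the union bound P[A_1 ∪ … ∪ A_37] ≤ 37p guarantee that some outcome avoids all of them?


Union bound: P[∪_{i=1}^{37} A_i] ≤ Σ_i P[A_i] ≤ 37·p = 37·(10/407) = 10/11.
Numerically: 10/11 ≈ 0.909091.
Is 10/11 < 1? YES.
Since P[∪ A_i] ≤ 10/11 < 1, the complement has P[∩ A_i^c] ≥ 1 − 10/11 = 1/11 > 0, so some outcome avoids every A_i.

37·p = 10/11 ≈ 0.909091; existence CERTIFIED by the union bound.


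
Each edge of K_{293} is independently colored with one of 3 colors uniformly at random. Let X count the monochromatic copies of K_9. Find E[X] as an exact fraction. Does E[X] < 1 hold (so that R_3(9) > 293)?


E[X] = C(293, 9) · 3^{1 − 36} = 38740172144007620 · 3^{−35} = 38740172144007620/50031545098999707.
As a reduced fraction: E[X] = 38740172144007620/50031545098999707 ≈ 0.774.
Is E[X] < 1? YES.
Since E[X] < 1, there exists a 3-coloring of K_{293} with no monochromatic K_9; hence R_3(9) > 293.

E[X] = 38740172144007620/50031545098999707 ≈ 0.774; E[X] < 1, so R_3(9) > 293.


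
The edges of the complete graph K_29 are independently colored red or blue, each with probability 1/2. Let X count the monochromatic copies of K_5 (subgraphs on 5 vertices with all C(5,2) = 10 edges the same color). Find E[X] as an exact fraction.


Let X = Σ_S X_S over the C(29, 5) = 118755 subsets S of size 5, where X_S = 1 if the K_5 on S is monochromatic.
For a fixed S, the K_5 on S has C(5, 2) = 10 edges. P[all 10 edges red] = (1/2)^10, and likewise for blue, so P[monochromatic] = 2·(1/2)^10 = 2^{1 − 10} = 1/512.
By linearity of expectation: E[X] = C(29, 5) · 2^{1 − 10} = 118755 · 1/512 = 118755/512.
Numerically: E[X] ≈ 231.9434.

E[X] = C(29,5)·2^(1−C(5,2)) = 118755/512 ≈ 231.9434.


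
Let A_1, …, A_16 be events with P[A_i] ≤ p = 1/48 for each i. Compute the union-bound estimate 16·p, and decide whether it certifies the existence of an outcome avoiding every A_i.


Union bound: P[∪_{i=1}^{16} A_i] ≤ Σ_i P[A_i] ≤ 16·p = 16·(1/48) = 1/3.
Numerically: 1/3 ≈ 0.333.
Is 1/3 < 1? YES.
Since P[∪ A_i] ≤ 1/3 < 1, the complement has P[∩ A_i^c] ≥ 1 − 1/3 = 2/3 > 0, so some outcome avoids every A_i.

16·p = 1/3 ≈ 0.333; existence CERTIFIED by the union bound.


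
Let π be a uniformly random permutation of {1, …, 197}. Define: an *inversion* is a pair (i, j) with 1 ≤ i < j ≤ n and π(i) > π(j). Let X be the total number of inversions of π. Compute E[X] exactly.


Write X = Σ X_I over the C(197, 2) = 19306 pairs i < j, with X_I the indicator of one inversion.
There are 19306 indicators.
For each fixed pair i < j, the values π(i) and π(j) are two distinct elements of {1, …, 197} in uniformly random order; by symmetry P[π(i) > π(j)] = 1/2.
By linearity: E[X] = 19306 · (1/2) = C(197, 2) · (1/2) = 19306/2 = 9653 ≈ 9653.0000.

E[X] = 9653 = 9653.0000.


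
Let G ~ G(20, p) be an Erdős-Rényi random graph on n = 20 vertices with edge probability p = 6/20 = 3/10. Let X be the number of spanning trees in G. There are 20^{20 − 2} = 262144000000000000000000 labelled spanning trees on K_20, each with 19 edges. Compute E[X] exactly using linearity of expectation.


K_20 has 20^{20 − 2} = 262144000000000000000000 labelled spanning trees.
For each such spanning tree H, let X_H = 1 if all 19 edges of H are present in G. Then P[X_H = 1] = p^{19} = (3/10)^{19} = 1162261467/10000000000000000000.
By linearity: E[X] = Σ_H E[X_H] = 262144000000000000000000 · p^{19} = 262144000000000000000000 · 1162261467/10000000000000000000 = 152339935002624/5.
Numerically: E[X] ≈ 3.047e+13.

E[X] = 262144000000000000000000 · (3/10)^{19} = 152339935002624/5 ≈ 3.047e+13.


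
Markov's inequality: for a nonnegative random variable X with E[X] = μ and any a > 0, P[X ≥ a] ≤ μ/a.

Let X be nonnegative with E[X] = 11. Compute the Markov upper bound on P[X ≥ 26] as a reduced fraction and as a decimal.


μ = E[X] = 11, a = 26.
Markov: P[X ≥ 26] ≤ μ/a = (11)/26 = 11/26.
Numerically: ≈ 0.423077.
(Since a = 26 > μ = 11.000000, the bound 11/26 is < 1 and informative.)

P[X ≥ 26] ≤ 11/26 ≈ 0.423077.


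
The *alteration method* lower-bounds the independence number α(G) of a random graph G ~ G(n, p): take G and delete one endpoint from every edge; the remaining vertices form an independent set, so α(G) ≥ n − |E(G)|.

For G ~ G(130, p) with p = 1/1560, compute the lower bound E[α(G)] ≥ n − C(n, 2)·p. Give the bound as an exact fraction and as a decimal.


E[|E(G)|] = C(130, 2)·p = 8385 · (1/1560) = 43/8.
E[α(G)] ≥ n − E[|E(G)|] = 130 − 43/8 = 997/8.
Numerically: ≈ 124.625000.
(This is only a lower bound; the true E[α(G)] may be larger.)

E[α(G)] ≥ 997/8 ≈ 124.625000.


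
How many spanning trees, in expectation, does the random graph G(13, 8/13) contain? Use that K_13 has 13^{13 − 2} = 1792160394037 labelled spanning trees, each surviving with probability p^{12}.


K_13 has 13^{13 − 2} = 1792160394037 labelled spanning trees.
For each such spanning tree H, let X_H = 1 if all 12 edges of H are present in G. Then P[X_H = 1] = p^{12} = (8/13)^{12} = 68719476736/23298085122481.
Summing the indicators: E[X] = Σ_H E[X_H] = 1792160394037 · p^{12} = 1792160394037 · 68719476736/23298085122481 = 68719476736/13.
Numerically: E[X] ≈ 5.286e+09.

E[X] = 1792160394037 · (8/13)^{12} = 68719476736/13 ≈ 5.286e+09.


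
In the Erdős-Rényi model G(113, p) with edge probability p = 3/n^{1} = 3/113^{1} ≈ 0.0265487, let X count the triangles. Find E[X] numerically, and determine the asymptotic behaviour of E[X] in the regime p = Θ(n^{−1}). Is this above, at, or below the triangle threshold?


Number of potential triangles: C(113, 3) = 234136.
Each occurs with probability p³ ≈ (0.0265487)³ ≈ 1.87123544e-05.
By linearity: E[X] = C(113, 3)·p³ ≈ 234136 · 1.87123544e-05 ≈ 4.381236.
Here α = 1, so p = 3/n is exactly at the triangle threshold p ~ 1/n. Asymptotically E[X] → c³/6 = 3³/6 = 9/2 ≈ 4.500000, a bounded constant. In this regime the triangle count is asymptotically Poisson(c³/6).

E[X] ≈ 4.381236; in regime p = Θ(1/n^{1}) E[X] stays bounded (at the triangle threshold p ~ 1/n).


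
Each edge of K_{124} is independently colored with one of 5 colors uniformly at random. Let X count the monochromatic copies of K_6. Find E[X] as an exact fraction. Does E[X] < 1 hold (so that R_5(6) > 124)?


E[X] = C(124, 6) · 5^{1 − 15} = 4465475476 · 5^{−14} = 4465475476/6103515625.
As a reduced fraction: E[X] = 4465475476/6103515625 ≈ 0.7316.
Is E[X] < 1? YES.
Since E[X] < 1, there exists a 5-coloring of K_{124} with no monochromatic K_6; hence R_5(6) > 124.

E[X] = 4465475476/6103515625 ≈ 0.7316; E[X] < 1, so R_5(6) > 124.


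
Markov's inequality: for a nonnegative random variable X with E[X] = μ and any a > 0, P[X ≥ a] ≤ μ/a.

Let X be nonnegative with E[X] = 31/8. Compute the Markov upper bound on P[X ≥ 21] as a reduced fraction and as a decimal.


μ = E[X] = 31/8, a = 21.
Markov: P[X ≥ 21] ≤ μ/a = (31/8)/21 = 31/168.
Numerically: ≈ 0.184524.
(Since a = 21 > μ = 3.875000, the bound 31/168 is < 1 and informative.)

P[X ≥ 21] ≤ 31/168 ≈ 0.184524.


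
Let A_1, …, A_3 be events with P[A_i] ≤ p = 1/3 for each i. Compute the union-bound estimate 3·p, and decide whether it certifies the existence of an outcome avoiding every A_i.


Union bound: P[∪_{i=1}^{3} A_i] ≤ Σ_i P[A_i] ≤ 3·p = 3·(1/3) = 1.
Numerically: 1 ≈ 1.0000.
Is 1 < 1? NO.
Since the bound 1 is ≥ 1, the union bound is uninformative here; it does NOT by itself certify existence.

3·p = 1 ≈ 1.0000; existence NOT certified by the union bound.


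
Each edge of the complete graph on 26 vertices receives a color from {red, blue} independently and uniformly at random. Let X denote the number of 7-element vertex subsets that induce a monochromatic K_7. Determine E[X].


Let X = Σ_S X_S over the C(26, 7) = 657800 subsets S of size 7, where X_S = 1 if the K_7 on S is monochromatic.
For a fixed S, the K_7 on S has C(7, 2) = 21 edges. P[all 21 edges red] = (1/2)^21, and likewise for blue, so P[monochromatic] = 2·(1/2)^21 = 2^{1 − 21} = 1/1048576.
Summing: E[X] = C(26, 7) · 2^{1 − 21} = 657800 · 1/1048576 = 82225/131072.
Numerically: E[X] ≈ 0.62733.

E[X] = C(26,7)·2^(1−C(7,2)) = 82225/131072 ≈ 0.62733.


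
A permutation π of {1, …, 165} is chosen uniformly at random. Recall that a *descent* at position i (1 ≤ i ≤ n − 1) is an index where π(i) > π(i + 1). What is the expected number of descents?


Write X = Σ X_I over i = 1, …, 164, with X_I the indicator of one descent.
There are 164 indicators.
For each fixed i, the pair (π(i), π(i+1)) is a uniformly random ordered pair of distinct values from {1, …, 165}; by symmetry P[π(i) > π(i+1)] = 1/2.
By linearity: E[X] = 164 · (1/2) = (165 − 1) · (1/2) = 82 ≈ 82.00000.

E[X] = 82 = 82.00000.


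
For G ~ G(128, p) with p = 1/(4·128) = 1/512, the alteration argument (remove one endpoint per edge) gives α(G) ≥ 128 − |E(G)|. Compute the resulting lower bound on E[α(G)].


E[|E(G)|] = C(128, 2)·p = 8128 · (1/512) = 127/8.
E[α(G)] ≥ n − E[|E(G)|] = 128 − 127/8 = 897/8.
Numerically: ≈ 112.1250.
(This is only a lower bound; the true E[α(G)] may be larger.)

E[α(G)] ≥ 897/8 ≈ 112.1250.


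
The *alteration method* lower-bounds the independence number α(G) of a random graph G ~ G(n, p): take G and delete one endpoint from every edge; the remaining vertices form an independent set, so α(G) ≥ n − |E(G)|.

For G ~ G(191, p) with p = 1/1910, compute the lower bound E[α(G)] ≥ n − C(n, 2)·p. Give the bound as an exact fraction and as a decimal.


E[|E(G)|] = C(191, 2)·p = 18145 · (1/1910) = 19/2.
E[α(G)] ≥ n − E[|E(G)|] = 191 − 19/2 = 363/2.
Numerically: ≈ 181.5000.
(This is only a lower bound; the true E[α(G)] may be larger.)

E[α(G)] ≥ 363/2 ≈ 181.5000.


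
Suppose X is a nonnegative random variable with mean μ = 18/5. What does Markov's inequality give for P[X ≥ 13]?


μ = E[X] = 18/5, a = 13.
Markov: P[X ≥ 13] ≤ μ/a = (18/5)/13 = 18/65.
Numerically: ≈ 0.2769.
(Since a = 13 > μ = 3.6000, the bound 18/65 is < 1 and informative.)

P[X ≥ 13] ≤ 18/65 ≈ 0.2769.


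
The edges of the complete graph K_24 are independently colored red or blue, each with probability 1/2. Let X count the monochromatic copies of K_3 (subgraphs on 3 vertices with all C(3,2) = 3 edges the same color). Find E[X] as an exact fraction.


Let X = Σ_S X_S over the C(24, 3) = 2024 subsets S of size 3, where X_S = 1 if the K_3 on S is monochromatic.
For a fixed S, the K_3 on S has C(3, 2) = 3 edges. P[all 3 edges red] = (1/2)^3, and likewise for blue, so P[monochromatic] = 2·(1/2)^3 = 2^{1 − 3} = 1/4.
By linearity of expectation: E[X] = C(24, 3) · 2^{1 − 3} = 2024 · 1/4 = 506.
Numerically: E[X] ≈ 506.0000.

E[X] = C(24,3)·2^(1−C(3,2)) = 506 ≈ 506.0000.


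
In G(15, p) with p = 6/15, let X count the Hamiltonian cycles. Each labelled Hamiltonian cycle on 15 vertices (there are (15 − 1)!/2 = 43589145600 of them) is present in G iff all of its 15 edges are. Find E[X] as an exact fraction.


K_15 has (15 − 1)!/2 = 43589145600 labelled Hamiltonian cycles.
For each such Hamiltonian cycle H, let X_H = 1 if all 15 edges of H are present in G. Then P[X_H = 1] = p^{15} = (2/5)^{15} = 32768/30517578125.
By linearity: E[X] = Σ_H E[X_H] = 43589145600 · p^{15} = 43589145600 · 32768/30517578125 = 57133164920832/1220703125.
Numerically: E[X] ≈ 46803.

E[X] = 43589145600 · (2/5)^{15} = 57133164920832/1220703125 ≈ 46803.


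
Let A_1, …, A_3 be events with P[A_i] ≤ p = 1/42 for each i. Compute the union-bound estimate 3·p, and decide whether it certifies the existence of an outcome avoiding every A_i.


Union bound: P[∪_{i=1}^{3} A_i] ≤ Σ_i P[A_i] ≤ 3·p = 3·(1/42) = 1/14.
Numerically: 1/14 ≈ 0.07143.
Is 1/14 < 1? YES.
Since P[∪ A_i] ≤ 1/14 < 1, the complement has P[∩ A_i^c] ≥ 1 − 1/14 = 13/14 > 0, so some outcome avoids every A_i.

3·p = 1/14 ≈ 0.07143; existence CERTIFIED by the union bound.


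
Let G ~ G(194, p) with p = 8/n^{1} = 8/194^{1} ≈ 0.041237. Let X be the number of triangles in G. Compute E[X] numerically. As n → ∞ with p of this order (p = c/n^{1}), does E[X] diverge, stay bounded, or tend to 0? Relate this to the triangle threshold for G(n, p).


Number of potential triangles: C(194, 3) = 1198144.
Each occurs with probability p³ ≈ (0.041237)³ ≈ 7.0123692e-05.
By linearity: E[X] = C(194, 3)·p³ ≈ 1198144 · 7.0123692e-05 ≈ 84.01828.
Here α = 1, so p = 8/n is exactly at the triangle threshold p ~ 1/n. Asymptotically E[X] → c³/6 = 8³/6 = 256/3 ≈ 85.33333, a bounded constant. In this regime the triangle count is asymptotically Poisson(c³/6).

E[X] ≈ 84.01828; in regime p = Θ(1/n^{1}) E[X] stays bounded (at the triangle threshold p ~ 1/n).


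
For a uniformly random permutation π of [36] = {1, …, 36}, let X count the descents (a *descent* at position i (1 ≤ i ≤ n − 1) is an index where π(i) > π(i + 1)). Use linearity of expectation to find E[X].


Write X = Σ X_I over i = 1, …, 35, with X_I the indicator of one descent.
There are 35 indicators.
For each fixed i, the pair (π(i), π(i+1)) is a uniformly random ordered pair of distinct values from {1, …, 36}; by symmetry P[π(i) > π(i+1)] = 1/2.
By linearity: E[X] = 35 · (1/2) = (36 − 1) · (1/2) = 35/2 ≈ 17.500.

E[X] = 35/2 = 17.500.


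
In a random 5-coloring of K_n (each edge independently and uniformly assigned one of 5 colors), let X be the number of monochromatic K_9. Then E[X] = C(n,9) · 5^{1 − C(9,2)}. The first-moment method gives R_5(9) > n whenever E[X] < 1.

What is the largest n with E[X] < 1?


We need C(n, 9) · 5^{1 − 36} < 1, i.e. C(n, 9) < 5^{36 − 1} = 2910383045673370361328125.
Check values of n near the boundary:
  n = 2167: C(2167, 9) = 2855899084841489792706810; 2855899084841489792706810 < 2910383045673370361328125? YES
  n = 2168: C(2168, 9) = 2867804175977929537095120; 2867804175977929537095120 < 2910383045673370361328125? YES
  n = 2169: C(2169, 9) = 2879753360044504243499683; 2879753360044504243499683 < 2910383045673370361328125? YES
  n = 2170: C(2170, 9) = 2891746779868845075610510; 2891746779868845075610510 < 2910383045673370361328125? YES
  n = 2171: C(2171, 9) = 2903784578674959601827205; 2903784578674959601827205 < 2910383045673370361328125? YES
  n = 2172: C(2172, 9) = 2915866900084148060642020; 2915866900084148060642020 < 2910383045673370361328125? NO
  n = 2173: C(2173, 9) = 2927993888115921319674265; 2927993888115921319674265 < 2910383045673370361328125? NO
The largest n with C(n, 9) < 2910383045673370361328125 is n = 2171 (where E[X] = 580756915734991920365441/582076609134674072265625 ≈ 0.99773). Hence R_5(9) > 2171, i.e. R_5(9) ≥ 2172.

Largest n = 2171; hence R_5(9) > 2171.


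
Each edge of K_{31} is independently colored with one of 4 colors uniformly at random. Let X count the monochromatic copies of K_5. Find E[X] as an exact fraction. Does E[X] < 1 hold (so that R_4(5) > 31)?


E[X] = C(31, 5) · 4^{1 − 10} = 169911 · 4^{−9} = 169911/262144.
As a reduced fraction: E[X] = 169911/262144 ≈ 0.64816.
Is E[X] < 1? YES.
Since E[X] < 1, there exists a 4-coloring of K_{31} with no monochromatic K_5; hence R_4(5) > 31.

E[X] = 169911/262144 ≈ 0.64816; E[X] < 1, so R_4(5) > 31.


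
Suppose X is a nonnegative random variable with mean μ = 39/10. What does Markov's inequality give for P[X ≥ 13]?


μ = E[X] = 39/10, a = 13.
Markov: P[X ≥ 13] ≤ μ/a = (39/10)/13 = 3/10.
Numerically: ≈ 0.300000.
(Since a = 13 > μ = 3.900000, the bound 3/10 is < 1 and informative.)

P[X ≥ 13] ≤ 3/10 ≈ 0.300000.


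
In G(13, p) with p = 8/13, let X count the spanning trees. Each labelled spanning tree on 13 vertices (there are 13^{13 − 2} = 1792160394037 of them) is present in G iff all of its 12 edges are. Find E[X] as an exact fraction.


K_13 has 13^{13 − 2} = 1792160394037 labelled spanning trees.
For each such spanning tree H, let X_H = 1 if all 12 edges of H are present in G. Then P[X_H = 1] = p^{12} = (8/13)^{12} = 68719476736/23298085122481.
By linearity of expectation: E[X] = Σ_H E[X_H] = 1792160394037 · p^{12} = 1792160394037 · 68719476736/23298085122481 = 68719476736/13.
Numerically: E[X] ≈ 5.29e+09.

E[X] = 1792160394037 · (8/13)^{12} = 68719476736/13 ≈ 5.29e+09.


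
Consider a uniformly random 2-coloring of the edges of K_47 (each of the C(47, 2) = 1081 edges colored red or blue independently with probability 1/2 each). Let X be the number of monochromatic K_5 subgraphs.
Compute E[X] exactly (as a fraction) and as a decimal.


Let X = Σ_S X_S over the C(47, 5) = 1533939 subsets S of size 5, where X_S = 1 if the K_5 on S is monochromatic.
For a fixed S, the K_5 on S has C(5, 2) = 10 edges. P[all 10 edges red] = (1/2)^10, and likewise for blue, so P[monochromatic] = 2·(1/2)^10 = 2^{1 − 10} = 1/512.
By linearity: E[X] = C(47, 5) · 2^{1 − 10} = 1533939 · 1/512 = 1533939/512.
Numerically: E[X] ≈ 2995.975.

E[X] = C(47,5)·2^(1−C(5,2)) = 1533939/512 ≈ 2995.975.


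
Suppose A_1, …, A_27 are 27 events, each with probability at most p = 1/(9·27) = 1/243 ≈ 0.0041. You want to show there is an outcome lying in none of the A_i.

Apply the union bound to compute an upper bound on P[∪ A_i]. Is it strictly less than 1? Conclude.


Union bound: P[∪_{i=1}^{27} A_i] ≤ Σ_i P[A_i] ≤ 27·p = 27·(1/243) = 1/9.
Numerically: 1/9 ≈ 0.1111.
Is 1/9 < 1? YES.
Since P[∪ A_i] ≤ 1/9 < 1, the complement has P[∩ A_i^c] ≥ 1 − 1/9 = 8/9 > 0, so some outcome avoids every A_i.

27·p = 1/9 ≈ 0.1111; existence CERTIFIED by the union bound.


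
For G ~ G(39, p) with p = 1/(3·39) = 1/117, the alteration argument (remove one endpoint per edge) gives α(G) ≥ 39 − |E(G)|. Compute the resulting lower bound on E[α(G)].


E[|E(G)|] = C(39, 2)·p = 741 · (1/117) = 19/3.
E[α(G)] ≥ n − E[|E(G)|] = 39 − 19/3 = 98/3.
Numerically: ≈ 32.6667.
(This is only a lower bound; the true E[α(G)] may be larger.)

E[α(G)] ≥ 98/3 ≈ 32.6667.


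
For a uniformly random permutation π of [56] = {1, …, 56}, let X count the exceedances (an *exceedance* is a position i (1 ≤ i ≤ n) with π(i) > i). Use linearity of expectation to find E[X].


Write X = Σ_{i=1}^{56} X_i, where X_i = 1_{π(i) > i}.
For each fixed i, π(i) is uniform over {1, …, 56} (marginal of a uniform permutation), so P[π(i) > i] = (n − i)/n. Summing: Σ_{i=1}^{56} (n − i)/n = (0 + 1 + … + 55)/56 = 56(56 − 1)/(2·56) = (56 − 1)/2.
Hence E[X] = Σ_{i=1}^{56} (56 − i)/56 = 55/2 ≈ 27.50000.

E[X] = 55/2 = 27.50000.


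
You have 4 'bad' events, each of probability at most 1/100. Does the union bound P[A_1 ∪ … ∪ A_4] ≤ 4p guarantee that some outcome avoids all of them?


Union bound: P[∪_{i=1}^{4} A_i] ≤ Σ_i P[A_i] ≤ 4·p = 4·(1/100) = 1/25.
Numerically: 1/25 ≈ 0.040.
Is 1/25 < 1? YES.
Since P[∪ A_i] ≤ 1/25 < 1, the complement has P[∩ A_i^c] ≥ 1 − 1/25 = 24/25 > 0, so some outcome avoids every A_i.

4·p = 1/25 ≈ 0.040; existence CERTIFIED by the union bound.


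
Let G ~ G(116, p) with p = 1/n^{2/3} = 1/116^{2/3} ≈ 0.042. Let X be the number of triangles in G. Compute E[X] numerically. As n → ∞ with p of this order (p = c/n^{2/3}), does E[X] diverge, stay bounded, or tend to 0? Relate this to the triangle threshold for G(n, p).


Number of potential triangles: C(116, 3) = 253460.
Each occurs with probability p³ ≈ (0.042)³ ≈ 7.43163e-05.
By linearity: E[X] = C(116, 3)·p³ ≈ 253460 · 7.43163e-05 ≈ 18.836.
Since α = 2/3 < 1, p = c/n^{2/3} ≫ 1/n is above the triangle threshold p ~ 1/n. Asymptotically E[X] ~ (c³/6)·n^{3(1−α)} = (1³/6)·n^{1} → ∞; triangles are abundant w.h.p.

E[X] ≈ 18.836; in regime p = Θ(1/n^{2/3}) E[X] diverges (above the triangle threshold p ~ 1/n).


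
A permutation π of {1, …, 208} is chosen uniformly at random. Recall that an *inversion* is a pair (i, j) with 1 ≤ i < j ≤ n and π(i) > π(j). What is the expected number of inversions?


Write X = Σ X_I over the C(208, 2) = 21528 pairs i < j, with X_I the indicator of one inversion.
There are 21528 indicators.
For each fixed pair i < j, the values π(i) and π(j) are two distinct elements of {1, …, 208} in uniformly random order; by symmetry P[π(i) > π(j)] = 1/2.
By linearity: E[X] = 21528 · (1/2) = C(208, 2) · (1/2) = 21528/2 = 10764 ≈ 10764.00000.

E[X] = 10764 = 10764.00000.


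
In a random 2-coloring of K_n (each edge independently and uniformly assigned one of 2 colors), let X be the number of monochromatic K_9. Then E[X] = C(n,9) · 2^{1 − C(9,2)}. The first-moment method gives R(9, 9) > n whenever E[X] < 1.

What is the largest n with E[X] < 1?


We need C(n, 9) · 2^{1 − 36} < 1, i.e. C(n, 9) < 2^{36 − 1} = 34359738368.
Check values of n near the boundary:
  n = 60: C(60, 9) = 14783142660; 14783142660 < 34359738368? YES
  n = 61: C(61, 9) = 17341763505; 17341763505 < 34359738368? YES
  n = 62: C(62, 9) = 20286591270; 20286591270 < 34359738368? YES
  n = 63: C(63, 9) = 23667689815; 23667689815 < 34359738368? YES
  n = 64: C(64, 9) = 27540584512; 27540584512 < 34359738368? YES
  n = 65: C(65, 9) = 31966749880; 31966749880 < 34359738368? YES
  n = 66: C(66, 9) = 37014131440; 37014131440 < 34359738368? NO
The largest n with C(n, 9) < 34359738368 is n = 65 (where E[X] = 3995843735/4294967296 ≈ 0.930). Hence R(9, 9) > 65, i.e. R(9, 9) ≥ 66.

Largest n = 65; hence R(9, 9) > 65.


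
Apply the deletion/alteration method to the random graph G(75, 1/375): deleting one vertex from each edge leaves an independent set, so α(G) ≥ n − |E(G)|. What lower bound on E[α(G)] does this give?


E[|E(G)|] = C(75, 2)·p = 2775 · (1/375) = 37/5.
E[α(G)] ≥ n − E[|E(G)|] = 75 − 37/5 = 338/5.
Numerically: ≈ 67.600000.
(This is only a lower bound; the true E[α(G)] may be larger.)

E[α(G)] ≥ 338/5 ≈ 67.600000.


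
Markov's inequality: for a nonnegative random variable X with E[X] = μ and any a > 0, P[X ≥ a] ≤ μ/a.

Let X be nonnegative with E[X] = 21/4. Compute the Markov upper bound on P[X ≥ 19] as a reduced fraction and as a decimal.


μ = E[X] = 21/4, a = 19.
Markov: P[X ≥ 19] ≤ μ/a = (21/4)/19 = 21/76.
Numerically: ≈ 0.276316.
(Since a = 19 > μ = 5.250000, the bound 21/76 is < 1 and informative.)

P[X ≥ 19] ≤ 21/76 ≈ 0.276316.


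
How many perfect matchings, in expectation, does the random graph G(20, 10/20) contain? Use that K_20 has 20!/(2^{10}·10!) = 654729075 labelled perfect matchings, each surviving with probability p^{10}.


K_20 has 20!/(2^{10}·10!) = 654729075 labelled perfect matchings.
For each such perfect matching H, let X_H = 1 if all 10 edges of H are present in G. Then P[X_H = 1] = p^{10} = (1/2)^{10} = 1/1024.
Summing the indicators: E[X] = Σ_H E[X_H] = 654729075 · p^{10} = 654729075 · 1/1024 = 654729075/1024.
Numerically: E[X] ≈ 6.39e+05.

E[X] = 654729075 · (1/2)^{10} = 654729075/1024 ≈ 6.39e+05.


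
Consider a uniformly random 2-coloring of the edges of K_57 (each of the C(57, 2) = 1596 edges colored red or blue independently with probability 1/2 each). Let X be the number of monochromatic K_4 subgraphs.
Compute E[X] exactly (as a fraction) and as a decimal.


Let X = Σ_S X_S over the C(57, 4) = 395010 subsets S of size 4, where X_S = 1 if the K_4 on S is monochromatic.
For a fixed S, the K_4 on S has C(4, 2) = 6 edges. P[all 6 edges red] = (1/2)^6, and likewise for blue, so P[monochromatic] = 2·(1/2)^6 = 2^{1 − 6} = 1/32.
By linearity of expectation: E[X] = C(57, 4) · 2^{1 − 6} = 395010 · 1/32 = 197505/16.
Numerically: E[X] ≈ 12344.062500.

E[X] = C(57,4)·2^(1−C(4,2)) = 197505/16 ≈ 12344.062500.


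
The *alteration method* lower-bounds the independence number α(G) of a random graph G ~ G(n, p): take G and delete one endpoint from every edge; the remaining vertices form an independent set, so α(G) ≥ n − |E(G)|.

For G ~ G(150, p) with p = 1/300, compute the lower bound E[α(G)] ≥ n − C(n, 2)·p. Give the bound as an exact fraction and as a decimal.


E[|E(G)|] = C(150, 2)·p = 11175 · (1/300) = 149/4.
E[α(G)] ≥ n − E[|E(G)|] = 150 − 149/4 = 451/4.
Numerically: ≈ 112.75000.
(This is only a lower bound; the true E[α(G)] may be larger.)

E[α(G)] ≥ 451/4 ≈ 112.75000.


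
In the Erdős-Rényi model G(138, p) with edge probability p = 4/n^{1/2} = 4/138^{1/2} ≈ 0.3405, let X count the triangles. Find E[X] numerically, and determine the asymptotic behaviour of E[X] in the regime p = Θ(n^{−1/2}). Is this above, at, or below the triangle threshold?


Number of potential triangles: C(138, 3) = 428536.
Each occurs with probability p³ ≈ (0.3405)³ ≈ 3.9478564e-02.
By linearity: E[X] = C(138, 3)·p³ ≈ 428536 · 3.9478564e-02 ≈ 16917.98579.
Since α = 1/2 < 1, p = c/n^{1/2} ≫ 1/n is above the triangle threshold p ~ 1/n. Asymptotically E[X] ~ (c³/6)·n^{3(1−α)} = (4³/6)·n^{1.5} → ∞; triangles are abundant w.h.p.

E[X] ≈ 16917.98579; in regime p = Θ(1/n^{1/2}) E[X] diverges (above the triangle threshold p ~ 1/n).


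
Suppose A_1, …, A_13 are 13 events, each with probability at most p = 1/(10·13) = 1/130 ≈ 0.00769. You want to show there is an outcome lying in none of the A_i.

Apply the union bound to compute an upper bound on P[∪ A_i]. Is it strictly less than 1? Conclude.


Union bound: P[∪_{i=1}^{13} A_i] ≤ Σ_i P[A_i] ≤ 13·p = 13·(1/130) = 1/10.
Numerically: 1/10 ≈ 0.10000.
Is 1/10 < 1? YES.
Since P[∪ A_i] ≤ 1/10 < 1, the complement has P[∩ A_i^c] ≥ 1 − 1/10 = 9/10 > 0, so some outcome avoids every A_i.

13·p = 1/10 ≈ 0.10000; existence CERTIFIED by the union bound.


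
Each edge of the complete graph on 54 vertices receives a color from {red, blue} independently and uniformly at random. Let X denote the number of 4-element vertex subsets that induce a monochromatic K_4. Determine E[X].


Let X = Σ_S X_S over the C(54, 4) = 316251 subsets S of size 4, where X_S = 1 if the K_4 on S is monochromatic.
For a fixed S, the K_4 on S has C(4, 2) = 6 edges. P[all 6 edges red] = (1/2)^6, and likewise for blue, so P[monochromatic] = 2·(1/2)^6 = 2^{1 − 6} = 1/32.
By linearity: E[X] = C(54, 4) · 2^{1 − 6} = 316251 · 1/32 = 316251/32.
Numerically: E[X] ≈ 9882.8438.

E[X] = C(54,4)·2^(1−C(4,2)) = 316251/32 ≈ 9882.8438.


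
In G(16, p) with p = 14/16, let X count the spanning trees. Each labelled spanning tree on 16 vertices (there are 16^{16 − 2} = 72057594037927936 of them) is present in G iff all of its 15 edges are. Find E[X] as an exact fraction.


K_16 has 16^{16 − 2} = 72057594037927936 labelled spanning trees.
For each such spanning tree H, let X_H = 1 if all 15 edges of H are present in G. Then P[X_H = 1] = p^{15} = (7/8)^{15} = 4747561509943/35184372088832.
By linearity: E[X] = Σ_H E[X_H] = 72057594037927936 · p^{15} = 72057594037927936 · 4747561509943/35184372088832 = 9723005972363264.
Numerically: E[X] ≈ 9.723e+15.

E[X] = 72057594037927936 · (7/8)^{15} = 9723005972363264 ≈ 9.723e+15.
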